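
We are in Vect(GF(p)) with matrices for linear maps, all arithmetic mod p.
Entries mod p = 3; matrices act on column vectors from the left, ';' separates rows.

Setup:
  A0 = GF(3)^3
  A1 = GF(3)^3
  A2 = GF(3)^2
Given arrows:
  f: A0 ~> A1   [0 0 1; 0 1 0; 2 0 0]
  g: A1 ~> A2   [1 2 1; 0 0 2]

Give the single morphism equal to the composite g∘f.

  e0=[1,0,0] f~>[0,0,2] g~>[2,1]
  e1=[0,1,0] f~>[0,1,0] g~>[2,0]
  e2=[0,0,1] f~>[1,0,0] g~>[1,0]
⟦path⟧: [2 2 1; 1 0 0]

Answer: [2 2 1; 1 0 0]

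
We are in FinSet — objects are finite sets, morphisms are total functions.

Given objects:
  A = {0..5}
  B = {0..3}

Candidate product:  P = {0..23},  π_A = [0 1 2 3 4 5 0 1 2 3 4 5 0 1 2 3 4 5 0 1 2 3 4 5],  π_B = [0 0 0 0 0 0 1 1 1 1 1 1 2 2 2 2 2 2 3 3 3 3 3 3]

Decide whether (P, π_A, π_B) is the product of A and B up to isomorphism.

Answer: VALID PRODUCT

Work:
|A|·|B| = 6·4 = 24;  |P| = 24
Check the pairing map k ↦ (π_A(k), π_B(k)):
  0 -> (0,0)
  1 -> (1,0)
  2 -> (2,0)
  3 -> (3,0)
  4 -> (4,0)
  5 -> (5,0)
  6 -> (0,1)
  7 -> (1,1)
  8 -> (2,1)
  9 -> (3,1)
  10 -> (4,1)
  11 -> (5,1)
  12 -> (0,2)
  13 -> (1,2)
  14 -> (2,2)
  15 -> (3,2)
  16 -> (4,2)
  17 -> (5,2)
  18 -> (0,3)
  19 -> (1,3)
  20 -> (2,3)
  21 -> (3,3)
  22 -> (4,3)
  23 -> (5,3)
distinct pairs in image: 24 / 24 needed
  → bijection onto A×B; projections well-typed.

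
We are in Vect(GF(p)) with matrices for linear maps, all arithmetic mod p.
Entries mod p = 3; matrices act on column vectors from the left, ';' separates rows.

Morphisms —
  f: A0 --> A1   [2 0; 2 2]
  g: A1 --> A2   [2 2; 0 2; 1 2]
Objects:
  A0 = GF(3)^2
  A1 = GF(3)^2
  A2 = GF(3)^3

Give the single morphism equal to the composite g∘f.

Answer: [2 1; 1 1; 0 1]

Derivation:
  e0=(1,0) f-->(2,2) g-->(2,1,0)
  e1=(0,1) f-->(0,2) g-->(1,1,1)
result: [2 1; 1 1; 0 1]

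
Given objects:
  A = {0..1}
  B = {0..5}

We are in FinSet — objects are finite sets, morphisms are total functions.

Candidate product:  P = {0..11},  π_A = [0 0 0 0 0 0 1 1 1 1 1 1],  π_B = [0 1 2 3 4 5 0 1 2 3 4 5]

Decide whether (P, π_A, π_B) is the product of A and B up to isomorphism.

Answer: VALID PRODUCT

Trace:
|A|·|B| = 2·6 = 12;  |P| = 12
Check the pairing map k ↦ (π_A(k), π_B(k)):
  0 -> (0,0)
  1 -> (0,1)
  2 -> (0,2)
  3 -> (0,3)
  4 -> (0,4)
  5 -> (0,5)
  6 -> (1,0)
  7 -> (1,1)
  8 -> (1,2)
  9 -> (1,3)
  10 -> (1,4)
  11 -> (1,5)
distinct pairs in image: 12 / 12 needed
  → bijection onto A×B; projections well-typed.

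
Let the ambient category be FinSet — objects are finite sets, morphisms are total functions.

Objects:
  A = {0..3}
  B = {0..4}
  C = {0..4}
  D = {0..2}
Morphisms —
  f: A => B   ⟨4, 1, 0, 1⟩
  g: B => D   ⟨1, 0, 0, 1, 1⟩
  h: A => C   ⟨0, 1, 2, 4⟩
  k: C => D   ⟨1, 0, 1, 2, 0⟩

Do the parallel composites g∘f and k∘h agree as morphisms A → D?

Path 1 = f;g:
  0 f=>4 g=>1
  1 f=>1 g=>0
  2 f=>0 g=>1
  3 f=>1 g=>0
  ⟦path⟧₁ = ⟨1, 0, 1, 0⟩
Path 2 = h;k:
  0 h=>0 k=>1
  1 h=>1 k=>0
  2 h=>2 k=>1
  3 h=>4 k=>0
  ⟦path⟧₂ = ⟨1, 0, 1, 0⟩
Equal? same morphism ✓

Answer: COMMUTES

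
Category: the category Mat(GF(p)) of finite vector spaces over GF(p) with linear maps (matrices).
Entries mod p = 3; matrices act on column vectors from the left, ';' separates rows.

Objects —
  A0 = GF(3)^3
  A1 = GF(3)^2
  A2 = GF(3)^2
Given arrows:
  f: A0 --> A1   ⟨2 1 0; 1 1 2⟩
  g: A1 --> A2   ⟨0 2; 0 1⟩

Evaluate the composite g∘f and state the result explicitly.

  e0=⟨1,0,0⟩ f-->⟨2,1⟩ g-->⟨2,1⟩
  e1=⟨0,1,0⟩ f-->⟨1,1⟩ g-->⟨2,1⟩
  e2=⟨0,0,1⟩ f-->⟨0,2⟩ g-->⟨1,2⟩
⟦path⟧: ⟨2 2 1; 1 1 2⟩

Answer: ⟨2 2 1; 1 1 2⟩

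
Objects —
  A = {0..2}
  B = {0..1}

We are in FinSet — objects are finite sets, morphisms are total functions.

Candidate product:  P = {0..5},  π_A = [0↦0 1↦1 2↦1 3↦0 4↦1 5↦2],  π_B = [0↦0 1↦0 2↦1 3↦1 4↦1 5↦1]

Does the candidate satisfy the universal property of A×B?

Answer: NOT A VALID PRODUCT — duplicate pair at indices 4,2

Derivation:
|A|·|B| = 3·2 = 6;  |P| = 6
Check the pairing map k ↦ (π_A(k), π_B(k)):
  0 ↦ (0,0)
  1 ↦ (1,0)
  2 ↦ (1,1)
  3 ↦ (0,1)
  4 ↦ (1,1)  ✗ repeats pair of k=2
  5 ↦ (2,1)
distinct pairs in image: 5 / 6 needed
  → (1,1) hit at k=2 and k=4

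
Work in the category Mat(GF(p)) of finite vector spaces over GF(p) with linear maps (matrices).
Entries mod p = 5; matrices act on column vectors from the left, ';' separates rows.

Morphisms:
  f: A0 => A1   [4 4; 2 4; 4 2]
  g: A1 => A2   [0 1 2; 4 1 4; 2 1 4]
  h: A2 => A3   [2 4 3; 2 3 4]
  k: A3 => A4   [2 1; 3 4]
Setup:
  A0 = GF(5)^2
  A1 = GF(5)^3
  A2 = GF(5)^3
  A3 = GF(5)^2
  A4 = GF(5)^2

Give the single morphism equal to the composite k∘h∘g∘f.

Answer: [4 1; 1 4]

Work:
  e0=[1,0] f=>[4,2,4] g=>[0,4,1] h=>[4,1] k=>[4,1]
  e1=[0,1] f=>[4,4,2] g=>[3,3,0] h=>[3,0] k=>[1,4]
composite: [4 1; 1 4]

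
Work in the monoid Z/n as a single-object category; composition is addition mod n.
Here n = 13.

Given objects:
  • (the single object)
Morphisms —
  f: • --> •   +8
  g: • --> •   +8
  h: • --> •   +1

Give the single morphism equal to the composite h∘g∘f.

Answer: +4

Trace:
  0 +8≡8 +8≡3 +1≡4  (mod 13)
result: +4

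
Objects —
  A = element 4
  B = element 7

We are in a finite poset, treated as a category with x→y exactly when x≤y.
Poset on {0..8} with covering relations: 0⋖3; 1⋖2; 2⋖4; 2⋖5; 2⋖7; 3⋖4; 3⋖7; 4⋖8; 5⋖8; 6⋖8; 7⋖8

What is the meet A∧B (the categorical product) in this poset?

Answer: NO MEET EXISTS

Work:
{x : x<=A ∧ x<=B} = {0,1,2,3}  (A=4, B=7)
  maximal lower bounds 2 and 3 are incomparable: neither 2<=3 nor 3<=2
→ no greatest lower bound exists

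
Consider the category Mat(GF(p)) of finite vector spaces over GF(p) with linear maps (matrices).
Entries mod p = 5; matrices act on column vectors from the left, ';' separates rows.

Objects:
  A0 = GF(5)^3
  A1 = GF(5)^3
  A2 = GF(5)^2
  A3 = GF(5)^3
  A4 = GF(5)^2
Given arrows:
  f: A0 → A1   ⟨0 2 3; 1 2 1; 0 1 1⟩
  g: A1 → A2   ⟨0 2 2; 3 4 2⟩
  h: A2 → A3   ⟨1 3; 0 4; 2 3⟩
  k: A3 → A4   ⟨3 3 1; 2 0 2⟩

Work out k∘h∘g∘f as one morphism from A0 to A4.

Answer: ⟨1 4 0; 0 3 4⟩

Trace:
  e0=(1,0,0) f→(0,1,0) g→(2,4) h→(4,1,1) k→(1,0)
  e1=(0,1,0) f→(2,2,1) g→(1,1) h→(4,4,0) k→(4,3)
  e2=(0,0,1) f→(3,1,1) g→(4,0) h→(4,0,3) k→(0,4)
⟦path⟧: ⟨1 4 0; 0 3 4⟩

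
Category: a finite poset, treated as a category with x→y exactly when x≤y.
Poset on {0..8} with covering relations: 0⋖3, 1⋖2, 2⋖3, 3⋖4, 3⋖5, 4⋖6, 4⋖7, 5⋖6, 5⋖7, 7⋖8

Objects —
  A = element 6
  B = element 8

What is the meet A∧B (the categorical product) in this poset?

Answer: NO MEET EXISTS

Derivation:
{x : x⊑A ∧ x⊑B} = {0,1,2,3,4,5}  (A=6, B=8)
  maximal lower bounds 4 and 5 are incomparable: neither 4⊑5 nor 5⊑4
→ no greatest lower bound exists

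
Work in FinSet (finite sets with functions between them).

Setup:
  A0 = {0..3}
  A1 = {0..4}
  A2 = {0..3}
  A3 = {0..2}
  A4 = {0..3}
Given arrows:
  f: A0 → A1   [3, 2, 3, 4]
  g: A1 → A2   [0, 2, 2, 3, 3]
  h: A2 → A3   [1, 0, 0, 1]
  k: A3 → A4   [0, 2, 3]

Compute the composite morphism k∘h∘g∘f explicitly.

  0 f→3 g→3 h→1 k→2
  1 f→2 g→2 h→0 k→0
  2 f→3 g→3 h→1 k→2
  3 f→4 g→3 h→1 k→2
composite: [2, 0, 2, 2]

Answer: [2, 0, 2, 2]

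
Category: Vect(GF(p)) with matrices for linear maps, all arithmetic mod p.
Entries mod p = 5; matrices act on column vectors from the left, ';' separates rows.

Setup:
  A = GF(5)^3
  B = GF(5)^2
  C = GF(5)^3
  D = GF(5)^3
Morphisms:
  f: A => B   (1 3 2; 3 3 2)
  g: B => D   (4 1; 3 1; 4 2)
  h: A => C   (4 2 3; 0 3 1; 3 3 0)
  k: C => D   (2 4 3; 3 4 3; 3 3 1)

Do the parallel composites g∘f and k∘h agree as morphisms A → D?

Answer: COMMUTES

Work:
Path 1 = f;g:
  e0=[1,0,0] f=>[1,3] g=>[2,1,0]
  e1=[0,1,0] f=>[3,3] g=>[0,2,3]
  e2=[0,0,1] f=>[2,2] g=>[0,3,2]
  composite₁ = (2 0 0; 1 2 3; 0 3 2)
Path 2 = h;k:
  e0=[1,0,0] h=>[4,0,3] k=>[2,1,0]
  e1=[0,1,0] h=>[2,3,3] k=>[0,2,3]
  e2=[0,0,1] h=>[3,1,0] k=>[0,3,2]
  composite₂ = (2 0 0; 1 2 3; 0 3 2)
Equal? equal; square commutes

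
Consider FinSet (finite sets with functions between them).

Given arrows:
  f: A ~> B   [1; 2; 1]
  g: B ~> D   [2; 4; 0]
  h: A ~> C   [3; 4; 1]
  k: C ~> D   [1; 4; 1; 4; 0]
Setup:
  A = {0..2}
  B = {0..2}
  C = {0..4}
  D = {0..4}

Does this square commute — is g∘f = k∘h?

Path 1 = f;g:
  0 f~>1 g~>4
  1 f~>2 g~>0
  2 f~>1 g~>4
  ⟦path⟧₁ = [4; 0; 4]
Path 2 = h;k:
  0 h~>3 k~>4
  1 h~>4 k~>0
  2 h~>1 k~>4
  ⟦path⟧₂ = [4; 0; 4]
Equal? equal; square commutes

Answer: COMMUTES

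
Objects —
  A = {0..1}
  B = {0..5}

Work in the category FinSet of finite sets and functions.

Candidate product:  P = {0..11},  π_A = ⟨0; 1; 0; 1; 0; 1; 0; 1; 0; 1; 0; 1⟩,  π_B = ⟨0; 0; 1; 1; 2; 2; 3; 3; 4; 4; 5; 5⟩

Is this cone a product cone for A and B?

|A|·|B| = 2·6 = 12;  |P| = 12
Check the pairing map k ↦ (π_A(k), π_B(k)):
  0 -> (0,0)
  1 -> (1,0)
  2 -> (0,1)
  3 -> (1,1)
  4 -> (0,2)
  5 -> (1,2)
  6 -> (0,3)
  7 -> (1,3)
  8 -> (0,4)
  9 -> (1,4)
  10 -> (0,5)
  11 -> (1,5)
distinct pairs in image: 12 / 12 needed
  → bijection onto A×B; projections well-typed.

Answer: VALID PRODUCT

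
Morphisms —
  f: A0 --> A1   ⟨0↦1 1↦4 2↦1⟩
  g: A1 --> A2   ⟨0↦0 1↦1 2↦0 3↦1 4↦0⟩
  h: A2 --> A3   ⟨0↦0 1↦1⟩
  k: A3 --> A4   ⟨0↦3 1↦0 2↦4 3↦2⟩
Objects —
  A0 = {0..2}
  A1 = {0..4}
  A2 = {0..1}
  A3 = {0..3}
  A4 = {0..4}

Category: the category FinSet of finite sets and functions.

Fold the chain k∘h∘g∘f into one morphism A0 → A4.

  0 f-->1 g-->1 h-->1 k-->0
  1 f-->4 g-->0 h-->0 k-->3
  2 f-->1 g-->1 h-->1 k-->0
result: ⟨0↦0 1↦3 2↦0⟩

Answer: ⟨0↦0 1↦3 2↦0⟩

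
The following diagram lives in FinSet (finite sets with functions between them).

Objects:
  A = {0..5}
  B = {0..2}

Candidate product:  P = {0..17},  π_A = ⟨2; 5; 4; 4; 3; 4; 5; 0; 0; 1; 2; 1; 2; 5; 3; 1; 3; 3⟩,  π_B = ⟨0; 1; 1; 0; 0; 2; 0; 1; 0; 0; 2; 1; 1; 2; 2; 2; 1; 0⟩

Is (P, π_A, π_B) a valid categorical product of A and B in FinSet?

Answer: NOT A VALID PRODUCT — duplicate pair at indices 17,4

Trace:
|A|·|B| = 6·3 = 18;  |P| = 18
Check the pairing map k ↦ (π_A(k), π_B(k)):
  0 -> (2,0)
  1 -> (5,1)
  2 -> (4,1)
  3 -> (4,0)
  4 -> (3,0)
  5 -> (4,2)
  6 -> (5,0)
  7 -> (0,1)
  8 -> (0,0)
  9 -> (1,0)
  10 -> (2,2)
  11 -> (1,1)
  12 -> (2,1)
  13 -> (5,2)
  14 -> (3,2)
  15 -> (1,2)
  16 -> (3,1)
  17 -> (3,0)  ✗ repeats pair of k=4
distinct pairs in image: 17 / 18 needed
  → (3,0) hit at k=4 and k=17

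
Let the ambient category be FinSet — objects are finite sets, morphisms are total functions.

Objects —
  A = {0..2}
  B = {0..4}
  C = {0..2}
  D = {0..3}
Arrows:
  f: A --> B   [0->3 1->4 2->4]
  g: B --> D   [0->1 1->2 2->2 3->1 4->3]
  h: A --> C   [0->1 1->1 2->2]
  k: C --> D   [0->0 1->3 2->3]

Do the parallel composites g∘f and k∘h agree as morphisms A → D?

Answer: DOES NOT COMMUTE

Trace:
Along f;g (path 1):
  0 f-->3 g-->1
  1 f-->4 g-->3
  2 f-->4 g-->3
  result₁ = [0->1 1->3 2->3]
Along h;k (path 2):
  0 h-->1 k-->3
  1 h-->1 k-->3
  2 h-->2 k-->3
  result₂ = [0->3 1->3 2->3]
Equal? differ; not commutative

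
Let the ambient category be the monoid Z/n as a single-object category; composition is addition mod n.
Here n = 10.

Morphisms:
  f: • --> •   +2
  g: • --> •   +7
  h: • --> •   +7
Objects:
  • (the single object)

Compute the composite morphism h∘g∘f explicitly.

  0 +2≡2 +7≡9 +7≡6  (mod 10)
composite: +6

Answer: +6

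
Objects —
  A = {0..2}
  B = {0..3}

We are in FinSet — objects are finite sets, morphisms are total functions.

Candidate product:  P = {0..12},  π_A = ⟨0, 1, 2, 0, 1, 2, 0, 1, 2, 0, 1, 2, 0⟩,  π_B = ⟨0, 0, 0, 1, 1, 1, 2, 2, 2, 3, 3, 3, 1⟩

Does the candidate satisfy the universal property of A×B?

Answer: NOT A VALID PRODUCT — |P|=13 ≠ |A|·|B|=12

Derivation:
|A|·|B| = 3·4 = 12;  |P| = 13
  → cardinalities differ; no bijection possible.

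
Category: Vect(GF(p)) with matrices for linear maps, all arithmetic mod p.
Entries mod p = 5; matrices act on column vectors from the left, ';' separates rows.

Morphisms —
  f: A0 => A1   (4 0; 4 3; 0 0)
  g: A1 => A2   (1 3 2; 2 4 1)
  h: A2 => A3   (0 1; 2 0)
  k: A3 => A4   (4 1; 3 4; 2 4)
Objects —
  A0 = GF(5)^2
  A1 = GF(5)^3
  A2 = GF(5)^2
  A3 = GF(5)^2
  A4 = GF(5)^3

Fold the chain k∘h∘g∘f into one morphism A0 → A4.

Answer: (3 1; 0 3; 1 1)

Derivation:
  e0=⟨1,0⟩ f=>⟨4,4,0⟩ g=>⟨1,4⟩ h=>⟨4,2⟩ k=>⟨3,0,1⟩
  e1=⟨0,1⟩ f=>⟨0,3,0⟩ g=>⟨4,2⟩ h=>⟨2,3⟩ k=>⟨1,3,1⟩
result: (3 1; 0 3; 1 1)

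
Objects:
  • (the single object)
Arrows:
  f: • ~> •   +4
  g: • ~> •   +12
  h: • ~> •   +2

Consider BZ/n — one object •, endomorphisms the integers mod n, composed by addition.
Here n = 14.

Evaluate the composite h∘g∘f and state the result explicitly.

  0 +4≡4 +12≡2 +2≡4  (mod 14)
⟦path⟧: +4

Answer: +4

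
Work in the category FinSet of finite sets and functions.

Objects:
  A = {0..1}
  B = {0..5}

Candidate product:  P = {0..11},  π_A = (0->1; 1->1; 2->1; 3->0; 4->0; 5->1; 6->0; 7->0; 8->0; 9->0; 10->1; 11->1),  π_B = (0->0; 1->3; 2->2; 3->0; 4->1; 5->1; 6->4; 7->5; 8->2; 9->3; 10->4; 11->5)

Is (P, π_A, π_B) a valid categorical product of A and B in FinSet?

Answer: VALID PRODUCT

Derivation:
|A|·|B| = 2·6 = 12;  |P| = 12
Check the pairing map k ↦ (π_A(k), π_B(k)):
  0 -> (1,0)
  1 -> (1,3)
  2 -> (1,2)
  3 -> (0,0)
  4 -> (0,1)
  5 -> (1,1)
  6 -> (0,4)
  7 -> (0,5)
  8 -> (0,2)
  9 -> (0,3)
  10 -> (1,4)
  11 -> (1,5)
distinct pairs in image: 12 / 12 needed
  → bijection onto A×B; projections well-typed.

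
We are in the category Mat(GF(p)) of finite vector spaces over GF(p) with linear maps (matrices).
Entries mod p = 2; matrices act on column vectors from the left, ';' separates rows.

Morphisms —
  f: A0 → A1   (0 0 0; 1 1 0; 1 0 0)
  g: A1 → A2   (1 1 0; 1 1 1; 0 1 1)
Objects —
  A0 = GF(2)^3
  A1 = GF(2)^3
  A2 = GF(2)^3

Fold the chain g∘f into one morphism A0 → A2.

Answer: (1 1 0; 0 1 0; 0 1 0)

Work:
  e0=⟨1,0,0⟩ f→⟨0,1,1⟩ g→⟨1,0,0⟩
  e1=⟨0,1,0⟩ f→⟨0,1,0⟩ g→⟨1,1,1⟩
  e2=⟨0,0,1⟩ f→⟨0,0,0⟩ g→⟨0,0,0⟩
result: (1 1 0; 0 1 0; 0 1 0)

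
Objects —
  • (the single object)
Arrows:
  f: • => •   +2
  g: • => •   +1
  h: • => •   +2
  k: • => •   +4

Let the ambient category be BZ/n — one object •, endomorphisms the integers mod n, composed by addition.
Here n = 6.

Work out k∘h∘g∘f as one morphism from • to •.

  0 +2≡2 +1≡3 +2≡5 +4≡3  (mod 6)
result: +3

Answer: +3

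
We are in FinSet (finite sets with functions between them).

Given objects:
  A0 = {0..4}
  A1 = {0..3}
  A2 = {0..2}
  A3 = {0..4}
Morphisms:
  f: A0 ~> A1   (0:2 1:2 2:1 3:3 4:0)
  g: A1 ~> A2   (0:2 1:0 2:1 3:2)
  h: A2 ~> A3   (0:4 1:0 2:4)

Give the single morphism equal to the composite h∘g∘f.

  0 f~>2 g~>1 h~>0
  1 f~>2 g~>1 h~>0
  2 f~>1 g~>0 h~>4
  3 f~>3 g~>2 h~>4
  4 f~>0 g~>2 h~>4
result: (0:0 1:0 2:4 3:4 4:4)

Answer: (0:0 1:0 2:4 3:4 4:4)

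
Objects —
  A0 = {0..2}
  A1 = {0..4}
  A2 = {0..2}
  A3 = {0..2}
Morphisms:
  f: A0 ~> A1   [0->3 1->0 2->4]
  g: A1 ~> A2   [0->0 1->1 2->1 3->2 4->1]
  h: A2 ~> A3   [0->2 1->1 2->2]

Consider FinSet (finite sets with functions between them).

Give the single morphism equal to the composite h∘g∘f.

  0 f~>3 g~>2 h~>2
  1 f~>0 g~>0 h~>2
  2 f~>4 g~>1 h~>1
⟦path⟧: [0->2 1->2 2->1]

Answer: [0->2 1->2 2->1]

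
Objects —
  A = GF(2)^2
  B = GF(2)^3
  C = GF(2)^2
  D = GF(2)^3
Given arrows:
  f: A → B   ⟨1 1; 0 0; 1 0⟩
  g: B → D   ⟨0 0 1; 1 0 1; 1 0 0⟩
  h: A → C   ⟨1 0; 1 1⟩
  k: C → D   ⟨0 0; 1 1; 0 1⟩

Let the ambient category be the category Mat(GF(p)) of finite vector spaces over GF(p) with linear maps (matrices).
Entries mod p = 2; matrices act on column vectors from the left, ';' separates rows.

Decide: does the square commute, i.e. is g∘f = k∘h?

Answer: DOES NOT COMMUTE

Trace:
1) trace f;g:
  e0=[1,0] f→[1,0,1] g→[1,0,1]
  e1=[0,1] f→[1,0,0] g→[0,1,1]
  ⟦path⟧₁ = ⟨1 0; 0 1; 1 1⟩
2) trace h;k:
  e0=[1,0] h→[1,1] k→[0,0,1]
  e1=[0,1] h→[0,1] k→[0,1,1]
  ⟦path⟧₂ = ⟨0 0; 0 1; 1 1⟩
Equal? differ; not commutative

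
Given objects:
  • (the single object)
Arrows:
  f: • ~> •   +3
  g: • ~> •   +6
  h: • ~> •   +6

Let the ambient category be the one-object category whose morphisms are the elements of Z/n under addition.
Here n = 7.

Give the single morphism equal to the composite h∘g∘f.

Answer: +1

Derivation:
  0 +3≡3 +6≡2 +6≡1  (mod 7)
result: +1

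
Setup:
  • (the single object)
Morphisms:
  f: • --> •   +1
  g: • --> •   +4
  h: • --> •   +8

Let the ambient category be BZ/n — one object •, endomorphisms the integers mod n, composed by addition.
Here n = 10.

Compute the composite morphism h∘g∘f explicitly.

Answer: +3

Work:
  0 +1≡1 +4≡5 +8≡3  (mod 10)
result: +3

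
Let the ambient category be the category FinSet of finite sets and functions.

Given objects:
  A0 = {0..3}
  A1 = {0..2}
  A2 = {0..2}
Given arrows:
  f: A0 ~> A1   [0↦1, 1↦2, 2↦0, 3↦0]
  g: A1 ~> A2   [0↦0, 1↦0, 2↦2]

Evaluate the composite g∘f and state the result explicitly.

Answer: [0↦0, 1↦2, 2↦0, 3↦0]

Trace:
  0 f~>1 g~>0
  1 f~>2 g~>2
  2 f~>0 g~>0
  3 f~>0 g~>0
result: [0↦0, 1↦2, 2↦0, 3↦0]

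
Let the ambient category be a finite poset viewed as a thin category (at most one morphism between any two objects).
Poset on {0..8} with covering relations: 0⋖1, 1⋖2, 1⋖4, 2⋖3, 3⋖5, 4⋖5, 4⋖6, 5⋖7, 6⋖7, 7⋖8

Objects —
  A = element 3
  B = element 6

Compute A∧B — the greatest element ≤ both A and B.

Answer: A∧B = 1

Work:
{x : x<=A ∧ x<=B} = {0,1}  (A=3, B=6)
  0 <= 1
  1 <= 1
glb = 1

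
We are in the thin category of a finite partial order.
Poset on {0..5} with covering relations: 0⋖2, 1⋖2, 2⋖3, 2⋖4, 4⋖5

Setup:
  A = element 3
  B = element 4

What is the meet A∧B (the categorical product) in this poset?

{x : x⊑A ∧ x⊑B} = {0,1,2}  (A=3, B=4)
  0 ⊑ 2
  1 ⊑ 2
  2 ⊑ 2
glb = 2

Answer: A∧B = 2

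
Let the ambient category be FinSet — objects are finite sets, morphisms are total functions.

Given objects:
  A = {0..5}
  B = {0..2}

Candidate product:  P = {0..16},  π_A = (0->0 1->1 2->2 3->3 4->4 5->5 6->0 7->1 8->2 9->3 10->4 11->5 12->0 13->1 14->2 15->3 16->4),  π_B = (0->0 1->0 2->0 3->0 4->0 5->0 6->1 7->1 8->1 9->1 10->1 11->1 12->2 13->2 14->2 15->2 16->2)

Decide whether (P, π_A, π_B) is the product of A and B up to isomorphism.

|A|·|B| = 6·3 = 18;  |P| = 17
  → cardinalities differ; no bijection possible.

Answer: NOT A VALID PRODUCT — |P|=17 ≠ |A|·|B|=18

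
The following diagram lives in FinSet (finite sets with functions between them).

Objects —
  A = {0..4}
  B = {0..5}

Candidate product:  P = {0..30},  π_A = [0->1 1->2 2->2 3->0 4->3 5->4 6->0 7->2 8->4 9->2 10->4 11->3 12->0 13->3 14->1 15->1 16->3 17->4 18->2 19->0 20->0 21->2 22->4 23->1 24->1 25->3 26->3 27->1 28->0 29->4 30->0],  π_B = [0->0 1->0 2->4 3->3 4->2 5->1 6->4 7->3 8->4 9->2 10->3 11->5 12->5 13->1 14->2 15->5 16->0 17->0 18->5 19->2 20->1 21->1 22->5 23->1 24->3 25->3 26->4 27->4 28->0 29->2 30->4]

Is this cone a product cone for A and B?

Answer: NOT A VALID PRODUCT — |P|=31 ≠ |A|·|B|=30

Trace:
|A|·|B| = 5·6 = 30;  |P| = 31
  → cardinalities differ; no bijection possible.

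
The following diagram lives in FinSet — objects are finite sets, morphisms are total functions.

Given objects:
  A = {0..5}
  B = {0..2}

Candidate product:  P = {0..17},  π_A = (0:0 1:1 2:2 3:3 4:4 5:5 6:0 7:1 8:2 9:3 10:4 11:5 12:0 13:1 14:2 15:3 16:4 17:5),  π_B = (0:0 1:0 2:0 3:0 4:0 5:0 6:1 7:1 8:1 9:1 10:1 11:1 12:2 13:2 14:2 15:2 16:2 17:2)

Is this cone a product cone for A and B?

|A|·|B| = 6·3 = 18;  |P| = 18
Check the pairing map k ↦ (π_A(k), π_B(k)):
  0 : (0,0)
  1 : (1,0)
  2 : (2,0)
  3 : (3,0)
  4 : (4,0)
  5 : (5,0)
  6 : (0,1)
  7 : (1,1)
  8 : (2,1)
  9 : (3,1)
  10 : (4,1)
  11 : (5,1)
  12 : (0,2)
  13 : (1,2)
  14 : (2,2)
  15 : (3,2)
  16 : (4,2)
  17 : (5,2)
distinct pairs in image: 18 / 18 needed
  → bijection onto A×B; projections well-typed.

Answer: VALID PRODUCT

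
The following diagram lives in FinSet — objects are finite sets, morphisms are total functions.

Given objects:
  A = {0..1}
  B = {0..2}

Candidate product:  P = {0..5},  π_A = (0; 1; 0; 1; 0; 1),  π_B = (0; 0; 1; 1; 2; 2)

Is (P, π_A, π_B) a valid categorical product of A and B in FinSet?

|A|·|B| = 2·3 = 6;  |P| = 6
Check the pairing map k ↦ (π_A(k), π_B(k)):
  0 ↦ (0,0)
  1 ↦ (1,0)
  2 ↦ (0,1)
  3 ↦ (1,1)
  4 ↦ (0,2)
  5 ↦ (1,2)
distinct pairs in image: 6 / 6 needed
  → bijection onto A×B; projections well-typed.

Answer: VALID PRODUCT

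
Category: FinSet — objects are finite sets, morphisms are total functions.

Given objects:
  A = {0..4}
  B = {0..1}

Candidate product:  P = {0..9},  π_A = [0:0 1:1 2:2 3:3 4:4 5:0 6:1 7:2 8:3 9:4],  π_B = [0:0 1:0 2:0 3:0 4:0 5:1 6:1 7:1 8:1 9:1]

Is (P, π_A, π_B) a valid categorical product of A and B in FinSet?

Answer: VALID PRODUCT

Derivation:
|A|·|B| = 5·2 = 10;  |P| = 10
Check the pairing map k ↦ (π_A(k), π_B(k)):
  0 : (0,0)
  1 : (1,0)
  2 : (2,0)
  3 : (3,0)
  4 : (4,0)
  5 : (0,1)
  6 : (1,1)
  7 : (2,1)
  8 : (3,1)
  9 : (4,1)
distinct pairs in image: 10 / 10 needed
  → bijection onto A×B; projections well-typed.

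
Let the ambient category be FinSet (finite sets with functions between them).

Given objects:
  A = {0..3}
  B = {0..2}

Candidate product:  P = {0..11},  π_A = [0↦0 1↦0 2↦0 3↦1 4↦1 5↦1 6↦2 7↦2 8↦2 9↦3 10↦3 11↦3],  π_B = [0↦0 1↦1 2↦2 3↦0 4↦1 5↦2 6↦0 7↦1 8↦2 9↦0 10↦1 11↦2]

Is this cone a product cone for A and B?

|A|·|B| = 4·3 = 12;  |P| = 12
Check the pairing map k ↦ (π_A(k), π_B(k)):
  0 ↦ (0,0)
  1 ↦ (0,1)
  2 ↦ (0,2)
  3 ↦ (1,0)
  4 ↦ (1,1)
  5 ↦ (1,2)
  6 ↦ (2,0)
  7 ↦ (2,1)
  8 ↦ (2,2)
  9 ↦ (3,0)
  10 ↦ (3,1)
  11 ↦ (3,2)
distinct pairs in image: 12 / 12 needed
  → bijection onto A×B; projections well-typed.

Answer: VALID PRODUCT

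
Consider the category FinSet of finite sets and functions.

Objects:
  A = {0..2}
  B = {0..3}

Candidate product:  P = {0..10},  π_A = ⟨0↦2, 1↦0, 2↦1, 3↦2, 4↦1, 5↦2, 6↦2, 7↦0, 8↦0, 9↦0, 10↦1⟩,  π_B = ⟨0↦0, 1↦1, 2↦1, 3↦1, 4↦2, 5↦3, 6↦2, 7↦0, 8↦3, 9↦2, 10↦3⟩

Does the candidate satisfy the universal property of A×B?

Answer: NOT A VALID PRODUCT — |P|=11 ≠ |A|·|B|=12

Derivation:
|A|·|B| = 3·4 = 12;  |P| = 11
  → cardinalities differ; no bijection possible.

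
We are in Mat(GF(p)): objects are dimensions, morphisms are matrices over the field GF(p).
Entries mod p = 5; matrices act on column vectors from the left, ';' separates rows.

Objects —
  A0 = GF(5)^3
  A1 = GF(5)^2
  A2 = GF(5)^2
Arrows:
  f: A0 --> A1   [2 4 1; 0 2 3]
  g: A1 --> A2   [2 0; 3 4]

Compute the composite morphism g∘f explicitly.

Answer: [4 3 2; 1 0 0]

Work:
  e0=[1,0,0] f-->[2,0] g-->[4,1]
  e1=[0,1,0] f-->[4,2] g-->[3,0]
  e2=[0,0,1] f-->[1,3] g-->[2,0]
composite: [4 3 2; 1 0 0]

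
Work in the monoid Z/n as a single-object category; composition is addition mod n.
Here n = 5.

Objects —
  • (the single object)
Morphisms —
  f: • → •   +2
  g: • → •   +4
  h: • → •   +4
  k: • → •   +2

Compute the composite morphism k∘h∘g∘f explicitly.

  0 +2≡2 +4≡1 +4≡0 +2≡2  (mod 5)
result: +2

Answer: +2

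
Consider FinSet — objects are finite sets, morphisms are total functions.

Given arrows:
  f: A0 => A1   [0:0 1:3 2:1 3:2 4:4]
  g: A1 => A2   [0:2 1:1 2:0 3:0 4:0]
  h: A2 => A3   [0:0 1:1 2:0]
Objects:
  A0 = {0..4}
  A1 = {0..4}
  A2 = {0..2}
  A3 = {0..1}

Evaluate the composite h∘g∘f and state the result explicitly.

  0 f=>0 g=>2 h=>0
  1 f=>3 g=>0 h=>0
  2 f=>1 g=>1 h=>1
  3 f=>2 g=>0 h=>0
  4 f=>4 g=>0 h=>0
result: [0:0 1:0 2:1 3:0 4:0]

Answer: [0:0 1:0 2:1 3:0 4:0]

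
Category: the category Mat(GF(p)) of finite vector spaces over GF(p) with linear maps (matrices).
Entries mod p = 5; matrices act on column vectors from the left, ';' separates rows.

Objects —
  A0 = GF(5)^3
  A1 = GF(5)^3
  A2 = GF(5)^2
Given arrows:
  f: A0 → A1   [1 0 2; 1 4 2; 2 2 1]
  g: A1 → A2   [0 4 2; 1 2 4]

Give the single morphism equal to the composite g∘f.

  e0=⟨1,0,0⟩ f→⟨1,1,2⟩ g→⟨3,1⟩
  e1=⟨0,1,0⟩ f→⟨0,4,2⟩ g→⟨0,1⟩
  e2=⟨0,0,1⟩ f→⟨2,2,1⟩ g→⟨0,0⟩
⟦path⟧: [3 0 0; 1 1 0]

Answer: [3 0 0; 1 1 0]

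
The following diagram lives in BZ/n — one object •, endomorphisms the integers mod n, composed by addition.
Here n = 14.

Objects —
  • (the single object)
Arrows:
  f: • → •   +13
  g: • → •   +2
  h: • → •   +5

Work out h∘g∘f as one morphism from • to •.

Answer: +6

Derivation:
  0 +13≡13 +2≡1 +5≡6  (mod 14)
⟦path⟧: +6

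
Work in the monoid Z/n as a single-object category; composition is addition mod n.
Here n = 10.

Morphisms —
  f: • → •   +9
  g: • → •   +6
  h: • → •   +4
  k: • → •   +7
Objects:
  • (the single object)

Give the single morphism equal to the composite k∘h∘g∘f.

  0 +9≡9 +6≡5 +4≡9 +7≡6  (mod 10)
composite: +6

Answer: +6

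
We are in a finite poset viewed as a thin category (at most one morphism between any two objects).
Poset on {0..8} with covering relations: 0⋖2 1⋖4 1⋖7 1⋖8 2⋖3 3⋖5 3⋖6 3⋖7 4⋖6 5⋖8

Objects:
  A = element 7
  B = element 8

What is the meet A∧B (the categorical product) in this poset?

Answer: NO MEET EXISTS

Derivation:
{x : x<=A ∧ x<=B} = {0,1,2,3}  (A=7, B=8)
  maximal lower bounds 1 and 3 are incomparable: neither 1<=3 nor 3<=1
→ no greatest lower bound exists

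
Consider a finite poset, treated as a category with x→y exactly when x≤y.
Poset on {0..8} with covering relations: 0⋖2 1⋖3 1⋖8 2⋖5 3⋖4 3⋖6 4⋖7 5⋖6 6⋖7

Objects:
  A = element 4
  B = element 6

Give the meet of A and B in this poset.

Lower bounds of A=4 and B=6: {1,3}
  1 <= 3
  3 <= 3
glb = 3

Answer: A∧B = 3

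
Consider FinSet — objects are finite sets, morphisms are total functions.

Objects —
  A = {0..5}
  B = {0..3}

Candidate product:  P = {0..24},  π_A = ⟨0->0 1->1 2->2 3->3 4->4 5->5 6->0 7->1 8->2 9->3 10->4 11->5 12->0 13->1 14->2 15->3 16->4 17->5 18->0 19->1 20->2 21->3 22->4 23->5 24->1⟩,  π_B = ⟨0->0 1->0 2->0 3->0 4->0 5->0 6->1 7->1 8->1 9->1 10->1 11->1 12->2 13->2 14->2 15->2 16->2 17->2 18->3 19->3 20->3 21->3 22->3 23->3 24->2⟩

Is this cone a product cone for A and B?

|A|·|B| = 6·4 = 24;  |P| = 25
  → cardinalities differ; no bijection possible.

Answer: NOT A VALID PRODUCT — |P|=25 ≠ |A|·|B|=24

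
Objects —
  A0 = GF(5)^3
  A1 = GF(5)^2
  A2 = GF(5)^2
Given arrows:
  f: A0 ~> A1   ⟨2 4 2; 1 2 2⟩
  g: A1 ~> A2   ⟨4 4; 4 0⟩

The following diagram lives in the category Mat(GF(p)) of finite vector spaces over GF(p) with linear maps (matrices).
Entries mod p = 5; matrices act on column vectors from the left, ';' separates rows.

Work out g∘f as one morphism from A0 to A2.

Answer: ⟨2 4 1; 3 1 3⟩

Derivation:
  e0=⟨1,0,0⟩ f~>⟨2,1⟩ g~>⟨2,3⟩
  e1=⟨0,1,0⟩ f~>⟨4,2⟩ g~>⟨4,1⟩
  e2=⟨0,0,1⟩ f~>⟨2,2⟩ g~>⟨1,3⟩
⟦path⟧: ⟨2 4 1; 3 1 3⟩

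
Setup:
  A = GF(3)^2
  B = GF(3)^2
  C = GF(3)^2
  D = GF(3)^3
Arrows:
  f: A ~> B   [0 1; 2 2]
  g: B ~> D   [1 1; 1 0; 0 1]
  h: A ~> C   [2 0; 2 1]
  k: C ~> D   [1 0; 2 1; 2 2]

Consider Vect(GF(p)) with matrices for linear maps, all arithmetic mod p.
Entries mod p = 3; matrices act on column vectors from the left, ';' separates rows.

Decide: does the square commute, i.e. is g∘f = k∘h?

Along f;g (path 1):
  e0=⟨1,0⟩ f~>⟨0,2⟩ g~>⟨2,0,2⟩
  e1=⟨0,1⟩ f~>⟨1,2⟩ g~>⟨0,1,2⟩
  composite₁ = [2 0; 0 1; 2 2]
Along h;k (path 2):
  e0=⟨1,0⟩ h~>⟨2,2⟩ k~>⟨2,0,2⟩
  e1=⟨0,1⟩ h~>⟨0,1⟩ k~>⟨0,1,2⟩
  composite₂ = [2 0; 0 1; 2 2]
Equal? equal; square commutes

Answer: COMMUTES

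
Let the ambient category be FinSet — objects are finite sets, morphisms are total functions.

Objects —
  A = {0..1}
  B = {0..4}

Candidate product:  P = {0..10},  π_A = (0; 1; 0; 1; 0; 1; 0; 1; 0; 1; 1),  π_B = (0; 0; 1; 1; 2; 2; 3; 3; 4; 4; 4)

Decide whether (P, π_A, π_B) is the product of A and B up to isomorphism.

Answer: NOT A VALID PRODUCT — |P|=11 ≠ |A|·|B|=10

Work:
|A|·|B| = 2·5 = 10;  |P| = 11
  → cardinalities differ; no bijection possible.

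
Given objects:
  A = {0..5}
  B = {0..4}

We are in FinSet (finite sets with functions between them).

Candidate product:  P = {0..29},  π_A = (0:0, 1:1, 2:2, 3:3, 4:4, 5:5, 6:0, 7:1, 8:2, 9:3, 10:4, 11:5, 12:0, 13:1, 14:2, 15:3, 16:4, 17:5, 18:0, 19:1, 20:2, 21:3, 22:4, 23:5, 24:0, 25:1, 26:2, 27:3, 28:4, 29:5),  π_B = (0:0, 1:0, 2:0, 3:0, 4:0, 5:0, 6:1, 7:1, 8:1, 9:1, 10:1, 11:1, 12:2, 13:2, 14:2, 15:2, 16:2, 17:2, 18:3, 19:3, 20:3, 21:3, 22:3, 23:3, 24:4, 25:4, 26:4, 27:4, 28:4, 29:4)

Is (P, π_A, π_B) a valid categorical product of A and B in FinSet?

Answer: VALID PRODUCT

Derivation:
|A|·|B| = 6·5 = 30;  |P| = 30
Check the pairing map k ↦ (π_A(k), π_B(k)):
  0 : (0,0)
  1 : (1,0)
  2 : (2,0)
  3 : (3,0)
  4 : (4,0)
  5 : (5,0)
  6 : (0,1)
  7 : (1,1)
  8 : (2,1)
  9 : (3,1)
  10 : (4,1)
  11 : (5,1)
  12 : (0,2)
  13 : (1,2)
  14 : (2,2)
  15 : (3,2)
  16 : (4,2)
  17 : (5,2)
  18 : (0,3)
  19 : (1,3)
  20 : (2,3)
  21 : (3,3)
  22 : (4,3)
  23 : (5,3)
  24 : (0,4)
  25 : (1,4)
  26 : (2,4)
  27 : (3,4)
  28 : (4,4)
  29 : (5,4)
distinct pairs in image: 30 / 30 needed
  → bijection onto A×B; projections well-typed.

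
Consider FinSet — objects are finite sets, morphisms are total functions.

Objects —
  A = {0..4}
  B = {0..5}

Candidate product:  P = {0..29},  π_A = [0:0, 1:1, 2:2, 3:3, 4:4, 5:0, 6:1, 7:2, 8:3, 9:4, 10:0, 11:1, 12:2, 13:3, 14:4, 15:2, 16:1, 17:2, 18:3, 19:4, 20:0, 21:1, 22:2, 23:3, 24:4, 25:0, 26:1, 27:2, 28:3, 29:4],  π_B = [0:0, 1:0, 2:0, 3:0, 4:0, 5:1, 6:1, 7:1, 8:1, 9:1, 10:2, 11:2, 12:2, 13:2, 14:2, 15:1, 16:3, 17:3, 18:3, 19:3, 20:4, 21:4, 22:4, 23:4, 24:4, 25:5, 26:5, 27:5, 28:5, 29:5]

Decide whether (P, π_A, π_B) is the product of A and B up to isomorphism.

Answer: NOT A VALID PRODUCT — duplicate pair at indices 7,15

Derivation:
|A|·|B| = 5·6 = 30;  |P| = 30
Check the pairing map k ↦ (π_A(k), π_B(k)):
  0 : (0,0)
  1 : (1,0)
  2 : (2,0)
  3 : (3,0)
  4 : (4,0)
  5 : (0,1)
  6 : (1,1)
  7 : (2,1)
  8 : (3,1)
  9 : (4,1)
  10 : (0,2)
  11 : (1,2)
  12 : (2,2)
  13 : (3,2)
  14 : (4,2)
  15 : (2,1)  ✗ repeats pair of k=7
  16 : (1,3)
  17 : (2,3)
  18 : (3,3)
  19 : (4,3)
  20 : (0,4)
  21 : (1,4)
  22 : (2,4)
  23 : (3,4)
  24 : (4,4)
  25 : (0,5)
  26 : (1,5)
  27 : (2,5)
  28 : (3,5)
  29 : (4,5)
distinct pairs in image: 29 / 30 needed
  → (2,1) hit at k=7 and k=15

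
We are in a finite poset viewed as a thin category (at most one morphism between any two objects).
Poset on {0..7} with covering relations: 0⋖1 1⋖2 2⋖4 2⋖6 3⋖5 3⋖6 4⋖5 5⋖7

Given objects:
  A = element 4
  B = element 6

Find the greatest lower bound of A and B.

Answer: A∧B = 2

Trace:
{x : x≤A ∧ x≤B} = {0,1,2}  (A=4, B=6)
  0 ≤ 2
  1 ≤ 2
  2 ≤ 2
glb = 2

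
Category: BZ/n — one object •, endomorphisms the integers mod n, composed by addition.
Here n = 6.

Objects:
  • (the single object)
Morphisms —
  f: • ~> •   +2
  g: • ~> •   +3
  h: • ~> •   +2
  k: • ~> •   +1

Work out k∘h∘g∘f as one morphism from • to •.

  0 +2≡2 +3≡5 +2≡1 +1≡2  (mod 6)
⟦path⟧: +2

Answer: +2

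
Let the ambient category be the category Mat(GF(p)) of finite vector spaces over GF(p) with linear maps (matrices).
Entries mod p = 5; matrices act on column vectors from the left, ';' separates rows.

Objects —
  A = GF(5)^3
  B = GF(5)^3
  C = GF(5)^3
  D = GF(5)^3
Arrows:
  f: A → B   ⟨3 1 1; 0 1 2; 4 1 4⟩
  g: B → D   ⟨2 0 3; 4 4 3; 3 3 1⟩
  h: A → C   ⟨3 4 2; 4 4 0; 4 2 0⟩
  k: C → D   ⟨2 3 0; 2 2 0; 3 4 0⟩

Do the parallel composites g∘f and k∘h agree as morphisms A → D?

Path 1 = f;g:
  e0=⟨1,0,0⟩ f→⟨3,0,4⟩ g→⟨3,4,3⟩
  e1=⟨0,1,0⟩ f→⟨1,1,1⟩ g→⟨0,1,2⟩
  e2=⟨0,0,1⟩ f→⟨1,2,4⟩ g→⟨4,4,3⟩
  ⟦path⟧₁ = ⟨3 0 4; 4 1 4; 3 2 3⟩
Path 2 = h;k:
  e0=⟨1,0,0⟩ h→⟨3,4,4⟩ k→⟨3,4,0⟩
  e1=⟨0,1,0⟩ h→⟨4,4,2⟩ k→⟨0,1,3⟩
  e2=⟨0,0,1⟩ h→⟨2,0,0⟩ k→⟨4,4,1⟩
  ⟦path⟧₂ = ⟨3 0 4; 4 1 4; 0 3 1⟩
Equal? NO — does not commute

Answer: DOES NOT COMMUTE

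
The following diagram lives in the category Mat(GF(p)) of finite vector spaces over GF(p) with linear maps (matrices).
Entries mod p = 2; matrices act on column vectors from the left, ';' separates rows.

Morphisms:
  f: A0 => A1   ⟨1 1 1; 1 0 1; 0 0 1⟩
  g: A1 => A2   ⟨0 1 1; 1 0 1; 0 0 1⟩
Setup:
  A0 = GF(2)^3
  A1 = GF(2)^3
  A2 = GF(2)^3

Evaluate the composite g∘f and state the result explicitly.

Answer: ⟨1 0 0; 1 1 0; 0 0 1⟩

Derivation:
  e0=(1,0,0) f=>(1,1,0) g=>(1,1,0)
  e1=(0,1,0) f=>(1,0,0) g=>(0,1,0)
  e2=(0,0,1) f=>(1,1,1) g=>(0,0,1)
composite: ⟨1 0 0; 1 1 0; 0 0 1⟩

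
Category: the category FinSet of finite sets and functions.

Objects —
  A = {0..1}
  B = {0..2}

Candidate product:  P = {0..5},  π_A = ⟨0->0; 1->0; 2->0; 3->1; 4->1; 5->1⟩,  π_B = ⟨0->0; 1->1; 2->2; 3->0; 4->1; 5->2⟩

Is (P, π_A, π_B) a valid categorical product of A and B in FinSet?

Answer: VALID PRODUCT

Derivation:
|A|·|B| = 2·3 = 6;  |P| = 6
Check the pairing map k ↦ (π_A(k), π_B(k)):
  0 -> (0,0)
  1 -> (0,1)
  2 -> (0,2)
  3 -> (1,0)
  4 -> (1,1)
  5 -> (1,2)
distinct pairs in image: 6 / 6 needed
  → bijection onto A×B; projections well-typed.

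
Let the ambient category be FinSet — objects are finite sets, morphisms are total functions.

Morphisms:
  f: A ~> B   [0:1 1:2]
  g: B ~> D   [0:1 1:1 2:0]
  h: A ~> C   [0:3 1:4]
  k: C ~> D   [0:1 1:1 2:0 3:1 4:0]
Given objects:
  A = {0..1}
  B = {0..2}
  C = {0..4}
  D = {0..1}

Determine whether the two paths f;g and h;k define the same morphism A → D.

Path 1 = f;g:
  0 f~>1 g~>1
  1 f~>2 g~>0
  composite₁ = [0:1 1:0]
Path 2 = h;k:
  0 h~>3 k~>1
  1 h~>4 k~>0
  composite₂ = [0:1 1:0]
Equal? equal; square commutes

Answer: COMMUTES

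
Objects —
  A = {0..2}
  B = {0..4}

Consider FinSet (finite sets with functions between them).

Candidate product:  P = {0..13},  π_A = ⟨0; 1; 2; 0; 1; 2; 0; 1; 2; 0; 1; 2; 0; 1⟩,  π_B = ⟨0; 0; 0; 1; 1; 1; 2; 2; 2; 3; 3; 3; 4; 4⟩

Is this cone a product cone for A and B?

Answer: NOT A VALID PRODUCT — |P|=14 ≠ |A|·|B|=15

Derivation:
|A|·|B| = 3·5 = 15;  |P| = 14
  → cardinalities differ; no bijection possible.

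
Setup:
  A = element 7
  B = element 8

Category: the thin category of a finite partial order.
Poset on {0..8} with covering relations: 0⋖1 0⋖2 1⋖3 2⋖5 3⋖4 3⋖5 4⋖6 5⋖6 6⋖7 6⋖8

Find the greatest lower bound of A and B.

Answer: A∧B = 6

Trace:
{x : x≤A ∧ x≤B} = {0,1,2,3,4,5,6}  (A=7, B=8)
  0 ≤ 6
  1 ≤ 6
  2 ≤ 6
  3 ≤ 6
  4 ≤ 6
  5 ≤ 6
  6 ≤ 6
glb = 6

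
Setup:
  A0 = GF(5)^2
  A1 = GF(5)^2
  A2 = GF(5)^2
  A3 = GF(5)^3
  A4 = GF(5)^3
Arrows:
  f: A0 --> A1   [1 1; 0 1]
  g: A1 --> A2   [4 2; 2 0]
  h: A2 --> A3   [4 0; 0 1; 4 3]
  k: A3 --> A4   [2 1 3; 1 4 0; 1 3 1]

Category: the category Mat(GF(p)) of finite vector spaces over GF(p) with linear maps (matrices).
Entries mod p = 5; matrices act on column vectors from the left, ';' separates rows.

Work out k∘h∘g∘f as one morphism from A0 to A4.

  e0=[1,0] f-->[1,0] g-->[4,2] h-->[1,2,2] k-->[0,4,4]
  e1=[0,1] f-->[1,1] g-->[1,2] h-->[4,2,0] k-->[0,2,0]
composite: [0 0; 4 2; 4 0]

Answer: [0 0; 4 2; 4 0]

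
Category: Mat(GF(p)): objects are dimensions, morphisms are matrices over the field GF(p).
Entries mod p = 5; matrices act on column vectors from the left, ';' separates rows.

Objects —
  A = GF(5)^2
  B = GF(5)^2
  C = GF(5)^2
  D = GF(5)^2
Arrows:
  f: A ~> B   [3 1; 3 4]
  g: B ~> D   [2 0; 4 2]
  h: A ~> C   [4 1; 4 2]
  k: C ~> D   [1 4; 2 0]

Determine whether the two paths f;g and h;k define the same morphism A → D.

Along f;g (path 1):
  e0=[1,0] f~>[3,3] g~>[1,3]
  e1=[0,1] f~>[1,4] g~>[2,2]
  result₁ = [1 2; 3 2]
Along h;k (path 2):
  e0=[1,0] h~>[4,4] k~>[0,3]
  e1=[0,1] h~>[1,2] k~>[4,2]
  result₂ = [0 4; 3 2]
Equal? distinct morphisms ✗

Answer: DOES NOT COMMUTE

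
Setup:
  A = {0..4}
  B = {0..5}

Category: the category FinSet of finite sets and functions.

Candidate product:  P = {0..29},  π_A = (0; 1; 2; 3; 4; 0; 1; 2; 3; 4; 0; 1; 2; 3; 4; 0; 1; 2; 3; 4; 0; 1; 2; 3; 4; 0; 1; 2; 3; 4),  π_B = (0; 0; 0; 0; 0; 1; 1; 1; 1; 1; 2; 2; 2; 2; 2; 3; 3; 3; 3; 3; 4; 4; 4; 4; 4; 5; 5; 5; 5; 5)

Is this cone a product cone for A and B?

|A|·|B| = 5·6 = 30;  |P| = 30
Check the pairing map k ↦ (π_A(k), π_B(k)):
  0 : (0,0)
  1 : (1,0)
  2 : (2,0)
  3 : (3,0)
  4 : (4,0)
  5 : (0,1)
  6 : (1,1)
  7 : (2,1)
  8 : (3,1)
  9 : (4,1)
  10 : (0,2)
  11 : (1,2)
  12 : (2,2)
  13 : (3,2)
  14 : (4,2)
  15 : (0,3)
  16 : (1,3)
  17 : (2,3)
  18 : (3,3)
  19 : (4,3)
  20 : (0,4)
  21 : (1,4)
  22 : (2,4)
  23 : (3,4)
  24 : (4,4)
  25 : (0,5)
  26 : (1,5)
  27 : (2,5)
  28 : (3,5)
  29 : (4,5)
distinct pairs in image: 30 / 30 needed
  → bijection onto A×B; projections well-typed.

Answer: VALID PRODUCT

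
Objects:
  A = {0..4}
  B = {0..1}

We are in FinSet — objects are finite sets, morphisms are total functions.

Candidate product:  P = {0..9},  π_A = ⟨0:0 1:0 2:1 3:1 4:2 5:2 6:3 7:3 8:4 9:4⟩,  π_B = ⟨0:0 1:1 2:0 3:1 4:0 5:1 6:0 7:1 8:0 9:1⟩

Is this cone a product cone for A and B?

|A|·|B| = 5·2 = 10;  |P| = 10
Check the pairing map k ↦ (π_A(k), π_B(k)):
  0 : (0,0)
  1 : (0,1)
  2 : (1,0)
  3 : (1,1)
  4 : (2,0)
  5 : (2,1)
  6 : (3,0)
  7 : (3,1)
  8 : (4,0)
  9 : (4,1)
distinct pairs in image: 10 / 10 needed
  → bijection onto A×B; projections well-typed.

Answer: VALID PRODUCT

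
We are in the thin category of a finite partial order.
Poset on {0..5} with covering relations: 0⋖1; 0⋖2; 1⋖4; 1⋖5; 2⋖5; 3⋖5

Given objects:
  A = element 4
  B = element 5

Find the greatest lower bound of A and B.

Answer: A∧B = 1

Trace:
Lower bounds of A=4 and B=5: {0,1}
  0 ⊑ 1
  1 ⊑ 1
glb = 1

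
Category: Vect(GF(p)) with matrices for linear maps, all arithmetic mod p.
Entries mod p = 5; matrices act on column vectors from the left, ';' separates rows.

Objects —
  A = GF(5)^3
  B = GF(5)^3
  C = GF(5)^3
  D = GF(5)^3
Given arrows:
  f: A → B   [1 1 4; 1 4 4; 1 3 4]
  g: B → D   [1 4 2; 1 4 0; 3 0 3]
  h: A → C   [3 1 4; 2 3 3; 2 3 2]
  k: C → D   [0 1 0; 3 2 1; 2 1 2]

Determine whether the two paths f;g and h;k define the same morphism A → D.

Answer: DOES NOT COMMUTE

Work:
Along f;g (path 1):
  e0=[1,0,0] f→[1,1,1] g→[2,0,1]
  e1=[0,1,0] f→[1,4,3] g→[3,2,2]
  e2=[0,0,1] f→[4,4,4] g→[3,0,4]
  ⟦path⟧₁ = [2 3 3; 0 2 0; 1 2 4]
Along h;k (path 2):
  e0=[1,0,0] h→[3,2,2] k→[2,0,2]
  e1=[0,1,0] h→[1,3,3] k→[3,2,1]
  e2=[0,0,1] h→[4,3,2] k→[3,0,0]
  ⟦path⟧₂ = [2 3 3; 0 2 0; 2 1 0]
Equal? differ; not commutative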